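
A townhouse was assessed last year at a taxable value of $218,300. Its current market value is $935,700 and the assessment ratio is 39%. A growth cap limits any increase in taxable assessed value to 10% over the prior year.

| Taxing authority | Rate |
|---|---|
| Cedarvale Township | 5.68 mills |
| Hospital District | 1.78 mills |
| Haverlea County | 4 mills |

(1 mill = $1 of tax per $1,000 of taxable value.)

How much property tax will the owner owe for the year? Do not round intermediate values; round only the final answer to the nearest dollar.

$2,752

Uncapped assessed value = $935,700 × 0.39 = $364,923
Cap limit = $218,300 × 1.1 = $240,130
Taxable assessed value = min($364,923, $240,130) = $240,130 (cap binds)
Cedarvale Township: $240,130 × 0.00568 = $1,363.9384
Hospital District: $240,130 × 0.00178 = $427.4314
Haverlea County: $240,130 × 0.004 = $960.52
Total = $2,751.8898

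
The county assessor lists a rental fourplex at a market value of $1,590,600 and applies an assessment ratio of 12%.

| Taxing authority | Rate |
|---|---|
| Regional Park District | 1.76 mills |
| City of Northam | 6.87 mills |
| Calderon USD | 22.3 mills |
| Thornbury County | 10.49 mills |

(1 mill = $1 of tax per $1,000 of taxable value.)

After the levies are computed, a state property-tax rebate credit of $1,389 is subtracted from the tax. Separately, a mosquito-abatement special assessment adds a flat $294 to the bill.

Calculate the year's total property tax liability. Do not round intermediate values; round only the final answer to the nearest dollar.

Assessed value = $1,590,600 × 0.12 = $190,872
Regional Park District: $190,872 × 0.00176 = $335.93472
City of Northam: $190,872 × 0.00687 = $1,311.29064
Calderon USD: $190,872 × 0.0223 = $4,256.4456
Thornbury County: $190,872 × 0.01049 = $2,002.24728
Levies subtotal = $7,905.91824
After credit = $7,905.91824 − $1,389 = $6,516.91824
Total = $6,516.91824 + $294 = $6,810.91824

$6,811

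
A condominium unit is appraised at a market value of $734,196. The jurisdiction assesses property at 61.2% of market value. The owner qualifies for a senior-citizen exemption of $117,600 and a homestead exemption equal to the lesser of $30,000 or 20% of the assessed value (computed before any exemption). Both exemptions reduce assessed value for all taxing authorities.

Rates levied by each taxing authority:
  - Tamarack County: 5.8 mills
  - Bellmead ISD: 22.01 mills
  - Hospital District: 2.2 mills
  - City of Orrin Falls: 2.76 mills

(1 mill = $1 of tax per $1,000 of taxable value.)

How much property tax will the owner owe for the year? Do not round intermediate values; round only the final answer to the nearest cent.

$9,887.62

Assessed value = $734,196 × 0.612 = $449,327.952
Homestead exemption = min($30,000, 20% × $449,327.952) = min($30,000, $89,865.5904) = $30,000 (dollar cap binds)
Taxable value = $449,327.952 − $117,600 − $30,000 = $301,727.952
Tamarack County: $301,727.952 × 0.0058 = $1,750.0221216
Bellmead ISD: $301,727.952 × 0.02201 = $6,641.03222352
Hospital District: $301,727.952 × 0.0022 = $663.8014944
City of Orrin Falls: $301,727.952 × 0.00276 = $832.76914752
Total = $9,887.62498704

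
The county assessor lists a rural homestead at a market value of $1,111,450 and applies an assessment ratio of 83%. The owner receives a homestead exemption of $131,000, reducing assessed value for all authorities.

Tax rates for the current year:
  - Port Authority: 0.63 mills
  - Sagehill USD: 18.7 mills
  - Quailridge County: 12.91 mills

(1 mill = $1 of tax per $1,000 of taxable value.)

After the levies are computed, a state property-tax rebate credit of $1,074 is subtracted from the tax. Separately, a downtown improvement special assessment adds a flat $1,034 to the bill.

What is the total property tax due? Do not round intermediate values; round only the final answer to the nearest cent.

$25,478.07

Assessed value = $1,111,450 × 0.83 = $922,503.5
Taxable value = $922,503.5 − $131,000 = $791,503.5
Port Authority: $791,503.5 × 0.00063 = $498.647205
Sagehill USD: $791,503.5 × 0.0187 = $14,801.11545
Quailridge County: $791,503.5 × 0.01291 = $10,218.310185
Levies subtotal = $25,518.07284
After credit = $25,518.07284 − $1,074 = $24,444.07284
Total = $24,444.07284 + $1,034 = $25,478.07284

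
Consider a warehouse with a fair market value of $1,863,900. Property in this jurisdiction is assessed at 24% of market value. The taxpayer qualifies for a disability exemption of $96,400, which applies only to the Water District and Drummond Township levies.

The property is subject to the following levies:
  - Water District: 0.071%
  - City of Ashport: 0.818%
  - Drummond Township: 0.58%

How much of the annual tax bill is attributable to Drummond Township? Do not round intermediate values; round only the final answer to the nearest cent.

Assessed value = $1,863,900 × 0.24 = $447,336
Drummond Township taxable value = $447,336 − $96,400 = $350,936
Drummond Township levy = $350,936 × 0.0058 = $2,035.4288

$2,035.43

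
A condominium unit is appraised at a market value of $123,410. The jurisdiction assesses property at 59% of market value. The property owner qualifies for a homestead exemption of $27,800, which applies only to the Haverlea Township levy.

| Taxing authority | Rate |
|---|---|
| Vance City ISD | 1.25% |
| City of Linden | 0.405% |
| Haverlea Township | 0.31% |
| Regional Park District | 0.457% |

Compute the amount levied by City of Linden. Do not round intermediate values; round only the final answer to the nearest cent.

$294.89

Assessed value = $123,410 × 0.59 = $72,811.9
City of Linden taxable value = $72,811.9 (exemption does not apply)
City of Linden levy = $72,811.9 × 0.00405 = $294.888195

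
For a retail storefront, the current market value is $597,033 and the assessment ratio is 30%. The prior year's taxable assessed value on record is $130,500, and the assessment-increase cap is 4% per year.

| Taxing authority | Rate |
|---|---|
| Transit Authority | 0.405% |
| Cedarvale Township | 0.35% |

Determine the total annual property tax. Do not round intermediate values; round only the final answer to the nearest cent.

Uncapped assessed value = $597,033 × 0.3 = $179,109.9
Cap limit = $130,500 × 1.04 = $135,720
Taxable assessed value = min($179,109.9, $135,720) = $135,720 (cap binds)
Transit Authority: $135,720 × 0.00405 = $549.666
Cedarvale Township: $135,720 × 0.0035 = $475.02
Total = $1,024.686

$1,024.69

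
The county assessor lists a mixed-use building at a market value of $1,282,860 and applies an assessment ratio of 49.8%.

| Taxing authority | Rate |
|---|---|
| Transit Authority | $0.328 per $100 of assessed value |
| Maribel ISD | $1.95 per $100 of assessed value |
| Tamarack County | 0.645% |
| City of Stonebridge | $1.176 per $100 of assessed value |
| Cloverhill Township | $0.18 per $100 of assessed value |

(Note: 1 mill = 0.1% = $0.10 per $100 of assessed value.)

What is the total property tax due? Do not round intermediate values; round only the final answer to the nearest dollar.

Assessed value = $1,282,860 × 0.498 = $638,864.28
Transit Authority: $638,864.28 × 0.00328 = $2,095.4748384
Maribel ISD: $638,864.28 × 0.0195 = $12,457.85346
Tamarack County: $638,864.28 × 0.00645 = $4,120.674606
City of Stonebridge: $638,864.28 × 0.01176 = $7,513.0439328
Cloverhill Township: $638,864.28 × 0.0018 = $1,149.955704
Total = $27,337.0025412

$27,337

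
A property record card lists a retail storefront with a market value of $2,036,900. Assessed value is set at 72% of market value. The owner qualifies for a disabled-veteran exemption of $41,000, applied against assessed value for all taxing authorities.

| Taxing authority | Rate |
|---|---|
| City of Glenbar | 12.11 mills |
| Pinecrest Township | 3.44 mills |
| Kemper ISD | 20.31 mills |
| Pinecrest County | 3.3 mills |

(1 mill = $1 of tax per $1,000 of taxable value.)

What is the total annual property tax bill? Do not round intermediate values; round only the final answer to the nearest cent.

Assessed value = $2,036,900 × 0.72 = $1,466,568
Taxable value = $1,466,568 − $41,000 = $1,425,568
City of Glenbar: $1,425,568 × 0.01211 = $17,263.62848
Pinecrest Township: $1,425,568 × 0.00344 = $4,903.95392
Kemper ISD: $1,425,568 × 0.02031 = $28,953.28608
Pinecrest County: $1,425,568 × 0.0033 = $4,704.3744
Total = $17,263.62848 + $4,903.95392 + $28,953.28608 + $4,704.3744 = $55,825.24288

$55,825.24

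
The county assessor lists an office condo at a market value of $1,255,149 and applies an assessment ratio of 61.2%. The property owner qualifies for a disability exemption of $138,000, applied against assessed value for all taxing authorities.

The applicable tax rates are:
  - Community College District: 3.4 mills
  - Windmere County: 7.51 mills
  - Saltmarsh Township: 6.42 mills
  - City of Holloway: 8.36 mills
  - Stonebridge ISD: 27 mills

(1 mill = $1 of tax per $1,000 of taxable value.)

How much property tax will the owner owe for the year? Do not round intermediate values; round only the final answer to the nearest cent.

Assessed value = $1,255,149 × 0.612 = $768,151.188
Taxable value = $768,151.188 − $138,000 = $630,151.188
Community College District: $630,151.188 × 0.0034 = $2,142.5140392
Windmere County: $630,151.188 × 0.00751 = $4,732.43542188
Saltmarsh Township: $630,151.188 × 0.00642 = $4,045.57062696
City of Holloway: $630,151.188 × 0.00836 = $5,268.06393168
Stonebridge ISD: $630,151.188 × 0.027 = $17,014.082076
Total = $2,142.5140392 + $4,732.43542188 + $4,045.57062696 + $5,268.06393168 + $17,014.082076 = $33,202.66609572

$33,202.67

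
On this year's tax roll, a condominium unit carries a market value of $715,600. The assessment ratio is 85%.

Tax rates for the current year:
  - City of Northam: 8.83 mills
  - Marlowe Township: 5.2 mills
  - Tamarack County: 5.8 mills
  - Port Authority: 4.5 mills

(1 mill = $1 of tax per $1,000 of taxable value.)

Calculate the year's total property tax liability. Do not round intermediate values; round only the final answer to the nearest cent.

Assessed value = $715,600 × 0.85 = $608,260
City of Northam: $608,260 × 0.00883 = $5,370.9358
Marlowe Township: $608,260 × 0.0052 = $3,162.952
Tamarack County: $608,260 × 0.0058 = $3,527.908
Port Authority: $608,260 × 0.0045 = $2,737.17
Total = $5,370.9358 + $3,162.952 + $3,527.908 + $2,737.17 = $14,798.9658

$14,798.97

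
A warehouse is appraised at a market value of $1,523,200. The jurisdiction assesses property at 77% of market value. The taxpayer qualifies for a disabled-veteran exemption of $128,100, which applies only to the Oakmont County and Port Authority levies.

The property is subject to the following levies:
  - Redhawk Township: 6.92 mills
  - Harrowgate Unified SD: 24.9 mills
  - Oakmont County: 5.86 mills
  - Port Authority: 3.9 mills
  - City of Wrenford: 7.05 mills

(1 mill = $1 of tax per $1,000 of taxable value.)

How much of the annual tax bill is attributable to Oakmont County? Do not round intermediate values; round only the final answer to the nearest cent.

$6,122.32

Assessed value = $1,523,200 × 0.77 = $1,172,864
Oakmont County taxable value = $1,172,864 − $128,100 = $1,044,764
Oakmont County levy = $1,044,764 × 0.00586 = $6,122.31704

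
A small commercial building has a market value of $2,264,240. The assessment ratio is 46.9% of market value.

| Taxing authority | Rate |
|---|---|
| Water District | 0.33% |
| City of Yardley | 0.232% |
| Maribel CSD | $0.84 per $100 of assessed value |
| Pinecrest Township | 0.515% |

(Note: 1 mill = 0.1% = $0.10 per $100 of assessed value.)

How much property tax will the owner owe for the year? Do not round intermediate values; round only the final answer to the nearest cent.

$20,357.17

Assessed value = $2,264,240 × 0.469 = $1,061,928.56
Water District: $1,061,928.56 × 0.0033 = $3,504.364248
City of Yardley: $1,061,928.56 × 0.00232 = $2,463.6742592
Maribel CSD: $1,061,928.56 × 0.0084 = $8,920.199904
Pinecrest Township: $1,061,928.56 × 0.00515 = $5,468.932084
Total = $20,357.1704952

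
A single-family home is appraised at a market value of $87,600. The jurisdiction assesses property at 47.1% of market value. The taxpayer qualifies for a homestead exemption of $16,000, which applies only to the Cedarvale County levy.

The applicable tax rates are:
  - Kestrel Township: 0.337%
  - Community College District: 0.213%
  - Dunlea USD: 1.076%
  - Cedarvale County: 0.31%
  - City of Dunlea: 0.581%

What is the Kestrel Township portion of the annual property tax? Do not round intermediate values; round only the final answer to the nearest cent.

$139.04

Assessed value = $87,600 × 0.471 = $41,259.6
Kestrel Township taxable value = $41,259.6 (exemption does not apply)
Kestrel Township levy = $41,259.6 × 0.00337 = $139.044852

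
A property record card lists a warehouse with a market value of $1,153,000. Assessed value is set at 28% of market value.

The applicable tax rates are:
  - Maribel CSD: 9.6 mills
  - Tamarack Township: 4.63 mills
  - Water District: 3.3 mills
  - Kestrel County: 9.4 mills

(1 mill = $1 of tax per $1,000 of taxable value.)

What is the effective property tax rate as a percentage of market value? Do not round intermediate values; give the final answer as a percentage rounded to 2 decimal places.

Assessed value = $1,153,000 × 0.28 = $322,840
Maribel CSD: $322,840 × 0.0096 = $3,099.264
Tamarack Township: $322,840 × 0.00463 = $1,494.7492
Water District: $322,840 × 0.0033 = $1,065.372
Kestrel County: $322,840 × 0.0094 = $3,034.696
Total tax = $8,694.0812
Effective rate = $8,694.0812 ÷ $1,153,000 = 0.75% of market value

0.75%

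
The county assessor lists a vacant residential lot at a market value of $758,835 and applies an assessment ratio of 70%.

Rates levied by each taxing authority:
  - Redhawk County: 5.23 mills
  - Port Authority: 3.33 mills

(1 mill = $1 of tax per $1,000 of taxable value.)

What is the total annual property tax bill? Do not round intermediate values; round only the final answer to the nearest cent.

Assessed value = $758,835 × 0.7 = $531,184.5
Redhawk County: $531,184.5 × 0.00523 = $2,778.094935
Port Authority: $531,184.5 × 0.00333 = $1,768.844385
Total = $2,778.094935 + $1,768.844385 = $4,546.93932

$4,546.94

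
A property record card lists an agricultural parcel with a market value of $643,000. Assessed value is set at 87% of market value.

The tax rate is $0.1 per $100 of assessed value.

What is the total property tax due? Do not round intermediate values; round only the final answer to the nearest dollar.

$559

Assessed value = $643,000 × 0.87 = $559,410
Tax = $559,410 × 0.001 = $559.41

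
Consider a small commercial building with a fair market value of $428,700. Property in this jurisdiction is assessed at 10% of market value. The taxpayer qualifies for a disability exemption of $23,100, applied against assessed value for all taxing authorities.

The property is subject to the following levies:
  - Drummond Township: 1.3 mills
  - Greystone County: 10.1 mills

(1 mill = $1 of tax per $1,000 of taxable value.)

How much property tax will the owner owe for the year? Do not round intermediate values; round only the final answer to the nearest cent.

$225.38

Assessed value = $428,700 × 0.1 = $42,870
Taxable value = $42,870 − $23,100 = $19,770
Drummond Township: $19,770 × 0.0013 = $25.701
Greystone County: $19,770 × 0.0101 = $199.677
Total = $25.701 + $199.677 = $225.378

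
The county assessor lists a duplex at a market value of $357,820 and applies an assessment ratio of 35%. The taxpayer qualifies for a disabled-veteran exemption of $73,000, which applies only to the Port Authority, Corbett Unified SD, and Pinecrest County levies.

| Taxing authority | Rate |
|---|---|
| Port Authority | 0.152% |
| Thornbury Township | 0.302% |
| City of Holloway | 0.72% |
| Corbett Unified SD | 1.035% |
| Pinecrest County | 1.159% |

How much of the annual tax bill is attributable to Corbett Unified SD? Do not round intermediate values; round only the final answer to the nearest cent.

$540.65

Assessed value = $357,820 × 0.35 = $125,237
Corbett Unified SD taxable value = $125,237 − $73,000 = $52,237
Corbett Unified SD levy = $52,237 × 0.01035 = $540.65295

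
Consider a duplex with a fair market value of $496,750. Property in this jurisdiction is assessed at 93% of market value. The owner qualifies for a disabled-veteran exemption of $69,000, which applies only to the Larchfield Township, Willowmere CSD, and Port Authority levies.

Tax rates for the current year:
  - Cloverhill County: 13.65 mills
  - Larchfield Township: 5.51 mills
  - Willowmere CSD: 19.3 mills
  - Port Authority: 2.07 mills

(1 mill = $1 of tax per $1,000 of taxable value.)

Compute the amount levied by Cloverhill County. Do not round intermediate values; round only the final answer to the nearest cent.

$6,305.99

Assessed value = $496,750 × 0.93 = $461,977.5
Cloverhill County taxable value = $461,977.5 (exemption does not apply)
Cloverhill County levy = $461,977.5 × 0.01365 = $6,305.992875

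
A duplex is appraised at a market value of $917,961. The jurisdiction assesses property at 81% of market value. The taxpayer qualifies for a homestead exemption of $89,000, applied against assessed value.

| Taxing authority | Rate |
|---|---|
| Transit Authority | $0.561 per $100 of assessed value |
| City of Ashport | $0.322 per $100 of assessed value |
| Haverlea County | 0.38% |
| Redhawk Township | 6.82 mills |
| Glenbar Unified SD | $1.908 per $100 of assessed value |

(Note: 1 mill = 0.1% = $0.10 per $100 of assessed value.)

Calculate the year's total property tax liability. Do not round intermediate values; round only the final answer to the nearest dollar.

Assessed value = $917,961 × 0.81 = $743,548.41
Taxable value = $743,548.41 − $89,000 = $654,548.41
Transit Authority: $654,548.41 × 0.00561 = $3,672.0165801
City of Ashport: $654,548.41 × 0.00322 = $2,107.6458802
Haverlea County: $654,548.41 × 0.0038 = $2,487.283958
Redhawk Township: $654,548.41 × 0.00682 = $4,464.0201562
Glenbar Unified SD: $654,548.41 × 0.01908 = $12,488.7836628
Total = $25,219.7502373

$25,220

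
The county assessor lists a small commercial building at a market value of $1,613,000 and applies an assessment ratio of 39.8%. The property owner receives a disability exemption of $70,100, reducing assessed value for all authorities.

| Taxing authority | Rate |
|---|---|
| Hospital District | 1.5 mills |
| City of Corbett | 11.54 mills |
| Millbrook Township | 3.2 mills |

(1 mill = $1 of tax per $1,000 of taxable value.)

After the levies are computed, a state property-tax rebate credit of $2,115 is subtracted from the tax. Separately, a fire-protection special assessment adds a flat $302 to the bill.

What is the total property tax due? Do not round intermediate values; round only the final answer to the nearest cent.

$7,474.23

Assessed value = $1,613,000 × 0.398 = $641,974
Taxable value = $641,974 − $70,100 = $571,874
Hospital District: $571,874 × 0.0015 = $857.811
City of Corbett: $571,874 × 0.01154 = $6,599.42596
Millbrook Township: $571,874 × 0.0032 = $1,829.9968
Levies subtotal = $9,287.23376
After credit = $9,287.23376 − $2,115 = $7,172.23376
Total = $7,172.23376 + $302 = $7,474.23376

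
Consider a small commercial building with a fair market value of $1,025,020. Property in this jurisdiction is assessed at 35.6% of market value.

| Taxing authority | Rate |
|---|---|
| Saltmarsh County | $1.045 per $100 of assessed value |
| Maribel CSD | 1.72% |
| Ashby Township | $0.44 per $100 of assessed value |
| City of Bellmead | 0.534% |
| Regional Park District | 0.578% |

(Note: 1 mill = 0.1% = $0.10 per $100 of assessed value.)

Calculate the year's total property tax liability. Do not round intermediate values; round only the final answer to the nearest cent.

Assessed value = $1,025,020 × 0.356 = $364,907.12
Saltmarsh County: $364,907.12 × 0.01045 = $3,813.279404
Maribel CSD: $364,907.12 × 0.0172 = $6,276.402464
Ashby Township: $364,907.12 × 0.0044 = $1,605.591328
City of Bellmead: $364,907.12 × 0.00534 = $1,948.6040208
Regional Park District: $364,907.12 × 0.00578 = $2,109.1631536
Total = $15,753.0403704

$15,753.04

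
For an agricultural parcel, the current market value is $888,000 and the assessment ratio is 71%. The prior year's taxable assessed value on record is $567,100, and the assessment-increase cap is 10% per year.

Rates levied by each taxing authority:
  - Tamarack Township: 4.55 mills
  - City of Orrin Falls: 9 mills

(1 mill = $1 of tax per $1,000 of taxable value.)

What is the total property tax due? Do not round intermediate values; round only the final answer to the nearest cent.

$8,452.63

Uncapped assessed value = $888,000 × 0.71 = $630,480
Cap limit = $567,100 × 1.1 = $623,810
Taxable assessed value = min($630,480, $623,810) = $623,810 (cap binds)
Tamarack Township: $623,810 × 0.00455 = $2,838.3355
City of Orrin Falls: $623,810 × 0.009 = $5,614.29
Total = $8,452.6255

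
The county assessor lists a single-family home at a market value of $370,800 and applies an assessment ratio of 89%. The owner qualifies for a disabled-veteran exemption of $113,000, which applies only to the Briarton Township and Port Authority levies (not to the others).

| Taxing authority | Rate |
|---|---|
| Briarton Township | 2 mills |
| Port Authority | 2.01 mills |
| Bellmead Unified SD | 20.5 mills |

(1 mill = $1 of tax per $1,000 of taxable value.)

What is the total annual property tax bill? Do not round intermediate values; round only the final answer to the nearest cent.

Assessed value = $370,800 × 0.89 = $330,012
Briarton Township: ($330,012 − $113,000) × 0.002 = $217,012 × 0.002 = $434.024
Port Authority: ($330,012 − $113,000) × 0.00201 = $217,012 × 0.00201 = $436.19412
Bellmead Unified SD: $330,012 × 0.0205 = $6,765.246
Total = $7,635.46412

$7,635.46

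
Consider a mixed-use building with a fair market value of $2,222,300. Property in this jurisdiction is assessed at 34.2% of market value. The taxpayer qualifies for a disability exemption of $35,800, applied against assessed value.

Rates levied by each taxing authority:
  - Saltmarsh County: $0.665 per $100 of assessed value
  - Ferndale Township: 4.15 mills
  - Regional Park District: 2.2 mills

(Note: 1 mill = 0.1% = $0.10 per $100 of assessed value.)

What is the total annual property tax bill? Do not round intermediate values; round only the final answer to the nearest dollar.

$9,415

Assessed value = $2,222,300 × 0.342 = $760,026.6
Taxable value = $760,026.6 − $35,800 = $724,226.6
Saltmarsh County: $724,226.6 × 0.00665 = $4,816.10689
Ferndale Township: $724,226.6 × 0.00415 = $3,005.54039
Regional Park District: $724,226.6 × 0.0022 = $1,593.29852
Total = $9,414.9458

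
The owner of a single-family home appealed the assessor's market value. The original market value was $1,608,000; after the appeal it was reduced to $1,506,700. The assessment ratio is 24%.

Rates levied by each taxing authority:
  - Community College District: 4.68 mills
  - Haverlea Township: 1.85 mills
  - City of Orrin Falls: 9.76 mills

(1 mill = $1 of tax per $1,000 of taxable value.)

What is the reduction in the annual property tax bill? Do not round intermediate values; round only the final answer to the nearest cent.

Old assessed value = $1,608,000 × 0.24 = $385,920
New assessed value = $1,506,700 × 0.24 = $361,608
Combined rate = 0.00468 + 0.00185 + 0.00976 = 0.01629
Old tax = $385,920 × 0.01629 = $6,286.6368
New tax = $361,608 × 0.01629 = $5,890.59432
Reduction = $6,286.6368 − $5,890.59432 = $396.04248

$396.04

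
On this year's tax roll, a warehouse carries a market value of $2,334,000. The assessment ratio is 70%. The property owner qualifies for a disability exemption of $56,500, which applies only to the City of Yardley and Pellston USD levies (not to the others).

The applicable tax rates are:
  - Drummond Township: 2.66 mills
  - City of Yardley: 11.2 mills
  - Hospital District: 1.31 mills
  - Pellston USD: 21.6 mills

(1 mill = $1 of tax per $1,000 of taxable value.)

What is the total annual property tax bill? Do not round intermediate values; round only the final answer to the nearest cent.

Assessed value = $2,334,000 × 0.7 = $1,633,800
Drummond Township: $1,633,800 × 0.00266 = $4,345.908
City of Yardley: ($1,633,800 − $56,500) × 0.0112 = $1,577,300 × 0.0112 = $17,665.76
Hospital District: $1,633,800 × 0.00131 = $2,140.278
Pellston USD: ($1,633,800 − $56,500) × 0.0216 = $1,577,300 × 0.0216 = $34,069.68
Total = $58,221.626

$58,221.63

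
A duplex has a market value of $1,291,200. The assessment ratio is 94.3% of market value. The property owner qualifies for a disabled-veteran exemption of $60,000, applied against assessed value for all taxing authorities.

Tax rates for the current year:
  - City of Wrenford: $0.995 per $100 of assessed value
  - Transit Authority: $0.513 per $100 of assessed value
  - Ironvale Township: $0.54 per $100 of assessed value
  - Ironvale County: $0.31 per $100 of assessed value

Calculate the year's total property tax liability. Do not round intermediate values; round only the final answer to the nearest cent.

Assessed value = $1,291,200 × 0.943 = $1,217,601.6
Taxable value = $1,217,601.6 − $60,000 = $1,157,601.6
City of Wrenford: $1,157,601.6 × 0.00995 = $11,518.13592
Transit Authority: $1,157,601.6 × 0.00513 = $5,938.496208
Ironvale Township: $1,157,601.6 × 0.0054 = $6,251.04864
Ironvale County: $1,157,601.6 × 0.0031 = $3,588.56496
Total = $11,518.13592 + $5,938.496208 + $6,251.04864 + $3,588.56496 = $27,296.245728

$27,296.25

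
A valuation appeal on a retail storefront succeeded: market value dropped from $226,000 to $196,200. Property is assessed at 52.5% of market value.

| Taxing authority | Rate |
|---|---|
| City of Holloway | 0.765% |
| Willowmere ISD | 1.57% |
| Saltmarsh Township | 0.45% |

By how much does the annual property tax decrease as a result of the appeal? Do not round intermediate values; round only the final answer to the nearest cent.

Old assessed value = $226,000 × 0.525 = $118,650
New assessed value = $196,200 × 0.525 = $103,005
Combined rate = 0.00765 + 0.0157 + 0.0045 = 0.02785
Old tax = $118,650 × 0.02785 = $3,304.4025
New tax = $103,005 × 0.02785 = $2,868.68925
Reduction = $3,304.4025 − $2,868.68925 = $435.71325

$435.71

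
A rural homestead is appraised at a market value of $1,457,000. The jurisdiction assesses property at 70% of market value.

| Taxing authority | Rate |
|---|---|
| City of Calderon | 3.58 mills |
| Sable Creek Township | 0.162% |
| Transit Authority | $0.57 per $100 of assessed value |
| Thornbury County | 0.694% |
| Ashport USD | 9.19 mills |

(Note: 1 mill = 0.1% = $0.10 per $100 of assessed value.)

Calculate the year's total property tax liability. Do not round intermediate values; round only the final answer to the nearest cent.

$27,567.90

Assessed value = $1,457,000 × 0.7 = $1,019,900
City of Calderon: $1,019,900 × 0.00358 = $3,651.242
Sable Creek Township: $1,019,900 × 0.00162 = $1,652.238
Transit Authority: $1,019,900 × 0.0057 = $5,813.43
Thornbury County: $1,019,900 × 0.00694 = $7,078.106
Ashport USD: $1,019,900 × 0.00919 = $9,372.881
Total = $27,567.897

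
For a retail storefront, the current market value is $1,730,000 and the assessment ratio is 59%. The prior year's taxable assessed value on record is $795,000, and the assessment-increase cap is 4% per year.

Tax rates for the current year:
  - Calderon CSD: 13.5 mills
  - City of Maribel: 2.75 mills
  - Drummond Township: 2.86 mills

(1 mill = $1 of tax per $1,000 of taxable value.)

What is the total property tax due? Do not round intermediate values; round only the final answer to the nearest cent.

$15,800.15

Uncapped assessed value = $1,730,000 × 0.59 = $1,020,700
Cap limit = $795,000 × 1.04 = $826,800
Taxable assessed value = min($1,020,700, $826,800) = $826,800 (cap binds)
Calderon CSD: $826,800 × 0.0135 = $11,161.8
City of Maribel: $826,800 × 0.00275 = $2,273.7
Drummond Township: $826,800 × 0.00286 = $2,364.648
Total = $15,800.148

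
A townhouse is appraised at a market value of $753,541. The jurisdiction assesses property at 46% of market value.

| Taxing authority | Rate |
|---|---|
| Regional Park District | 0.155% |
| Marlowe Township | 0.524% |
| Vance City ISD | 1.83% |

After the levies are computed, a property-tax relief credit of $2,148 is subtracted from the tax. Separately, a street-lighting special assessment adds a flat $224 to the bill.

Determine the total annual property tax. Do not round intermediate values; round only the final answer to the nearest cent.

$6,772.92

Assessed value = $753,541 × 0.46 = $346,628.86
Regional Park District: $346,628.86 × 0.00155 = $537.274733
Marlowe Township: $346,628.86 × 0.00524 = $1,816.3352264
Vance City ISD: $346,628.86 × 0.0183 = $6,343.308138
Levies subtotal = $8,696.9180974
After credit = $8,696.9180974 − $2,148 = $6,548.9180974
Total = $6,548.9180974 + $224 = $6,772.9180974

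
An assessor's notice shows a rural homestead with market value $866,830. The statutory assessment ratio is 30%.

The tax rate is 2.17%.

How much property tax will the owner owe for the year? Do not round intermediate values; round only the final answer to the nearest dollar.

$5,643

Assessed value = $866,830 × 0.3 = $260,049
Tax = $260,049 × 0.0217 = $5,643.0633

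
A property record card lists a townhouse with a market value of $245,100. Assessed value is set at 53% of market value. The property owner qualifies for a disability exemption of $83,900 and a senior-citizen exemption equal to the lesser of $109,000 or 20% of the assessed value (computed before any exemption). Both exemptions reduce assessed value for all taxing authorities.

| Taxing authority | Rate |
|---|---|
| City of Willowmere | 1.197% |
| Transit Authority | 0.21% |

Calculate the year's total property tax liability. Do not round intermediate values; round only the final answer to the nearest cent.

Assessed value = $245,100 × 0.53 = $129,903
Senior-citizen exemption = min($109,000, 20% × $129,903) = min($109,000, $25,980.6) = $25,980.6 (percentage binds)
Taxable value = $129,903 − $83,900 − $25,980.6 = $20,022.4
City of Willowmere: $20,022.4 × 0.01197 = $239.668128
Transit Authority: $20,022.4 × 0.0021 = $42.04704
Total = $281.715168

$281.72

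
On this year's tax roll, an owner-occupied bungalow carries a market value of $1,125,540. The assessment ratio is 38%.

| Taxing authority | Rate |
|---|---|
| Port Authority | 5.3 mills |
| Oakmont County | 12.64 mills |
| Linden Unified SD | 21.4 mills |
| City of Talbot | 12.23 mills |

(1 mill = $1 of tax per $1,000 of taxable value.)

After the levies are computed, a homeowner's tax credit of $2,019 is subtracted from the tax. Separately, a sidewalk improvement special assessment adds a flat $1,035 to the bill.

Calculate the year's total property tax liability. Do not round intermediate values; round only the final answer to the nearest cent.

Assessed value = $1,125,540 × 0.38 = $427,705.2
Port Authority: $427,705.2 × 0.0053 = $2,266.83756
Oakmont County: $427,705.2 × 0.01264 = $5,406.193728
Linden Unified SD: $427,705.2 × 0.0214 = $9,152.89128
City of Talbot: $427,705.2 × 0.01223 = $5,230.834596
Levies subtotal = $22,056.757164
After credit = $22,056.757164 − $2,019 = $20,037.757164
Total = $20,037.757164 + $1,035 = $21,072.757164

$21,072.76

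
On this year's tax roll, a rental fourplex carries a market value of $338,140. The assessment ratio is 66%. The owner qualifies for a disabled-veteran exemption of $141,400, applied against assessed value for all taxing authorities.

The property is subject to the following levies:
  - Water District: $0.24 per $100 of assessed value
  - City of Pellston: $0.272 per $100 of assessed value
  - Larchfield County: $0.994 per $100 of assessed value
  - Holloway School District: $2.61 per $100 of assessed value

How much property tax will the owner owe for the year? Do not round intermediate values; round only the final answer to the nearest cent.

Assessed value = $338,140 × 0.66 = $223,172.4
Taxable value = $223,172.4 − $141,400 = $81,772.4
Water District: $81,772.4 × 0.0024 = $196.25376
City of Pellston: $81,772.4 × 0.00272 = $222.420928
Larchfield County: $81,772.4 × 0.00994 = $812.817656
Holloway School District: $81,772.4 × 0.0261 = $2,134.25964
Total = $196.25376 + $222.420928 + $812.817656 + $2,134.25964 = $3,365.751984

$3,365.75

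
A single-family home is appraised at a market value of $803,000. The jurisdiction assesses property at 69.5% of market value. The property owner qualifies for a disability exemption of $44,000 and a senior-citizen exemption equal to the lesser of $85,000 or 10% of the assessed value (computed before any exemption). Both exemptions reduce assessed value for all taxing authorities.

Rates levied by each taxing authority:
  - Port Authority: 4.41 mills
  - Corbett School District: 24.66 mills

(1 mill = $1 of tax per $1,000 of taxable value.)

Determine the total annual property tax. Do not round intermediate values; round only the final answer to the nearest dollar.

$13,322

Assessed value = $803,000 × 0.695 = $558,085
Senior-citizen exemption = min($85,000, 10% × $558,085) = min($85,000, $55,808.5) = $55,808.5 (percentage binds)
Taxable value = $558,085 − $44,000 − $55,808.5 = $458,276.5
Port Authority: $458,276.5 × 0.00441 = $2,020.999365
Corbett School District: $458,276.5 × 0.02466 = $11,301.09849
Total = $13,322.097855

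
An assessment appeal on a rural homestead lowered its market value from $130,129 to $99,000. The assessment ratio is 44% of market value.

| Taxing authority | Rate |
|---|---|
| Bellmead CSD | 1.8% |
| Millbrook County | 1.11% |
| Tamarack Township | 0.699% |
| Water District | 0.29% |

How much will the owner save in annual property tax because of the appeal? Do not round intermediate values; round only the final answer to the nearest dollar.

Old assessed value = $130,129 × 0.44 = $57,256.76
New assessed value = $99,000 × 0.44 = $43,560
Combined rate = 0.018 + 0.0111 + 0.00699 + 0.0029 = 0.03899
Old tax = $57,256.76 × 0.03899 = $2,232.4410724
New tax = $43,560 × 0.03899 = $1,698.4044
Reduction = $2,232.4410724 − $1,698.4044 = $534.0366724

$534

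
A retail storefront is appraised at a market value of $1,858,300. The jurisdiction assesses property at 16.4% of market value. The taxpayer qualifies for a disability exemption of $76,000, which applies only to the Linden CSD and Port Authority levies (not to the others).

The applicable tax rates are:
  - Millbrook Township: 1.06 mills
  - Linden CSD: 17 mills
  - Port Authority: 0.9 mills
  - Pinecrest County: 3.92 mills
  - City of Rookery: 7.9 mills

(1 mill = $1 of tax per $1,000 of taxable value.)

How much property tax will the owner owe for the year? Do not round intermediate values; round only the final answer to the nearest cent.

$8,020.15

Assessed value = $1,858,300 × 0.164 = $304,761.2
Millbrook Township: $304,761.2 × 0.00106 = $323.046872
Linden CSD: ($304,761.2 − $76,000) × 0.017 = $228,761.2 × 0.017 = $3,888.9404
Port Authority: ($304,761.2 − $76,000) × 0.0009 = $228,761.2 × 0.0009 = $205.88508
Pinecrest County: $304,761.2 × 0.00392 = $1,194.663904
City of Rookery: $304,761.2 × 0.0079 = $2,407.61348
Total = $8,020.149736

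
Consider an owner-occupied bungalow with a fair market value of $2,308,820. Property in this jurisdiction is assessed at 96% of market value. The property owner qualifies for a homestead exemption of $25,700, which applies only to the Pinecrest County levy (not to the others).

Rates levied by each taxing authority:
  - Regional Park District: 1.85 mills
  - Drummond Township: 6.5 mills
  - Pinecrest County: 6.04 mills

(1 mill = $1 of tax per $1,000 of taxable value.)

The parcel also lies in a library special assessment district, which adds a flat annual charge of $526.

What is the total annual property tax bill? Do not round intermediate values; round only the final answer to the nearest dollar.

$32,266

Assessed value = $2,308,820 × 0.96 = $2,216,467.2
Regional Park District: $2,216,467.2 × 0.00185 = $4,100.46432
Drummond Township: $2,216,467.2 × 0.0065 = $14,407.0368
Pinecrest County: ($2,216,467.2 − $25,700) × 0.00604 = $2,190,767.2 × 0.00604 = $13,232.233888
Levies subtotal = $31,739.735008
Total = $31,739.735008 + $526 = $32,265.735008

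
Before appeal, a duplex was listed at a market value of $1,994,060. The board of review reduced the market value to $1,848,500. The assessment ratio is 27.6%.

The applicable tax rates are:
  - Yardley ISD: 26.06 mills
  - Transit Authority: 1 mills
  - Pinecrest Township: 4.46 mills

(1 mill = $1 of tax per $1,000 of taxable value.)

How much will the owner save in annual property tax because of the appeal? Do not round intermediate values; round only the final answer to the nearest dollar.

Old assessed value = $1,994,060 × 0.276 = $550,360.56
New assessed value = $1,848,500 × 0.276 = $510,186
Combined rate = 0.02606 + 0.001 + 0.00446 = 0.03152
Old tax = $550,360.56 × 0.03152 = $17,347.3648512
New tax = $510,186 × 0.03152 = $16,081.06272
Reduction = $17,347.3648512 − $16,081.06272 = $1,266.3021312

$1,266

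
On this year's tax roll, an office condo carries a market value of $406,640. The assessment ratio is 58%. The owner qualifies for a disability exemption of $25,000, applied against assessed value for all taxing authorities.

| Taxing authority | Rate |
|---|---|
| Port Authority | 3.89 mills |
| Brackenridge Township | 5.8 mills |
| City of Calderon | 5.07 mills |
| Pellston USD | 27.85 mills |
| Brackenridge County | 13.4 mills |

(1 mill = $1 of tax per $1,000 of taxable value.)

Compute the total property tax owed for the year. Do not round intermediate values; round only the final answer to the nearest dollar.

Assessed value = $406,640 × 0.58 = $235,851.2
Taxable value = $235,851.2 − $25,000 = $210,851.2
Port Authority: $210,851.2 × 0.00389 = $820.211168
Brackenridge Township: $210,851.2 × 0.0058 = $1,222.93696
City of Calderon: $210,851.2 × 0.00507 = $1,069.015584
Pellston USD: $210,851.2 × 0.02785 = $5,872.20592
Brackenridge County: $210,851.2 × 0.0134 = $2,825.40608
Total = $820.211168 + $1,222.93696 + $1,069.015584 + $5,872.20592 + $2,825.40608 = $11,809.775712

$11,810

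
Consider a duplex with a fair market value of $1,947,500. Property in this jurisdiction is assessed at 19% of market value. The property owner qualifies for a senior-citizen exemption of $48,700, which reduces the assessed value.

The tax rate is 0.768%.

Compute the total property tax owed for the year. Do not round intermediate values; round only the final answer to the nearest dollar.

$2,468

Assessed value = $1,947,500 × 0.19 = $370,025
Taxable value = $370,025 − $48,700 = $321,325
Tax = $321,325 × 0.00768 = $2,467.776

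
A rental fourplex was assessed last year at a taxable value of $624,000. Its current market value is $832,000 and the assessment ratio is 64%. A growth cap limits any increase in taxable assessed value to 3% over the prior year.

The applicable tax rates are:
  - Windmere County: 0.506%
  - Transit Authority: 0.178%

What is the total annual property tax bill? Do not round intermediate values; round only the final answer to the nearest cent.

$3,642.16

Uncapped assessed value = $832,000 × 0.64 = $532,480
Cap limit = $624,000 × 1.03 = $642,720
Taxable assessed value = min($532,480, $642,720) = $532,480 (cap does not bind)
Windmere County: $532,480 × 0.00506 = $2,694.3488
Transit Authority: $532,480 × 0.00178 = $947.8144
Total = $3,642.1632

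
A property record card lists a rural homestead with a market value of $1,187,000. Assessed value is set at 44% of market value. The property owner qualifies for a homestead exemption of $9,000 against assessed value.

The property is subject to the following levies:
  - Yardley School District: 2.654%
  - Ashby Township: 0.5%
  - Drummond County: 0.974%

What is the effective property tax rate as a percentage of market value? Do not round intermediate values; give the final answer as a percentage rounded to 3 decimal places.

Assessed value = $1,187,000 × 0.44 = $522,280
Taxable value = $522,280 − $9,000 = $513,280
Yardley School District: $513,280 × 0.02654 = $13,622.4512
Ashby Township: $513,280 × 0.005 = $2,566.4
Drummond County: $513,280 × 0.00974 = $4,999.3472
Total tax = $21,188.1984
Effective rate = $21,188.1984 ÷ $1,187,000 = 1.785% of market value

1.785%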